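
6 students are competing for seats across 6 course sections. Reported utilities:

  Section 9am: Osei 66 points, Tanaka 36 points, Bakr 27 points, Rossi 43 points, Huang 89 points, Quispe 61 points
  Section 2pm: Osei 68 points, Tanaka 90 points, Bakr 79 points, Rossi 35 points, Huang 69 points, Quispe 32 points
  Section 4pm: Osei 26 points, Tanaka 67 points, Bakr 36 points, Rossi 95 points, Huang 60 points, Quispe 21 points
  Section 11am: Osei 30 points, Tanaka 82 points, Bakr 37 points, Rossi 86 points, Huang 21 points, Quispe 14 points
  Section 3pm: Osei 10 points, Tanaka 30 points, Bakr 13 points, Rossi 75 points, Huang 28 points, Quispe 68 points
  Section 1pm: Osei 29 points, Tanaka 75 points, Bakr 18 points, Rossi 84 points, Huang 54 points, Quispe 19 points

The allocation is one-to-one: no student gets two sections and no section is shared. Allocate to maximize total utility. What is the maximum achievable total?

Maximum total: 444 points

Optimal: Osei→Section 9am (66 points), Tanaka→Section 11am (82 points), Bakr→Section 2pm (79 points), Rossi→Section 4pm (95 points), Huang→Section 1pm (54 points), Quispe→Section 3pm (68 points) — total 66+82+79+95+54+68 = 444 points.
Column-greedy (each section in turn goes to its best remaining student) gives 408 points, worse by 36.
Next-best assignment: Osei→Section 1pm, Tanaka→Section 11am, Bakr→Section 2pm, Rossi→Section 4pm, Huang→Section 9am, Quispe→Section 3pm = 442 points.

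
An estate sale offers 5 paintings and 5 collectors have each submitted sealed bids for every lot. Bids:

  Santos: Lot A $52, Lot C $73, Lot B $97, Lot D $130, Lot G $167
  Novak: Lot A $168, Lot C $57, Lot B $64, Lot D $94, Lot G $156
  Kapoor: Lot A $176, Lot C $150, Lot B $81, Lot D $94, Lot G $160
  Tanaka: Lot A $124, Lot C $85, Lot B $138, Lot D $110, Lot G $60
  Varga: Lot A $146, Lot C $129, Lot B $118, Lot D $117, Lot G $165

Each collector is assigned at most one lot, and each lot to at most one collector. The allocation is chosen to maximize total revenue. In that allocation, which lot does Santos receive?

Santos receives Lot D.

This is the linear assignment problem.
Optimal: Santos→Lot D ($130), Novak→Lot A ($168), Kapoor→Lot C ($150), Tanaka→Lot B ($138), Varga→Lot G ($165) — total 130+168+150+138+165 = $751.
Row-greedy (each collector in turn takes its best remaining lot) gives $740, worse by 11.
Santos's own top lot is Lot G ($167), but forcing Santos→Lot G and reassigning the rest optimally gives only $740 — worse by 11.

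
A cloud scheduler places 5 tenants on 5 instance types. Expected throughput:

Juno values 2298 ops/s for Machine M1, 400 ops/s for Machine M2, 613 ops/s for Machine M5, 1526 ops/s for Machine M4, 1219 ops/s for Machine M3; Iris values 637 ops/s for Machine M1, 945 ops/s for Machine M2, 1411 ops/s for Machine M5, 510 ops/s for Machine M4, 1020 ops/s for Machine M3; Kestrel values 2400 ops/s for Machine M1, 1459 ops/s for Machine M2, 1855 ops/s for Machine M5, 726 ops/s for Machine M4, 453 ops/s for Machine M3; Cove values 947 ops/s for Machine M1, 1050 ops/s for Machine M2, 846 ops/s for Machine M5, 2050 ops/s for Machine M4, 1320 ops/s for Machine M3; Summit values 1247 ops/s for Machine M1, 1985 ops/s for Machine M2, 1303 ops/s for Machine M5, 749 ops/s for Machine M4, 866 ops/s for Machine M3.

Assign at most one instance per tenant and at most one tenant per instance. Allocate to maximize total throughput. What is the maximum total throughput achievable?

Max total: 9208 ops/s

Optimal: Juno→Machine M1 (2298 ops/s), Iris→Machine M3 (1020 ops/s), Kestrel→Machine M5 (1855 ops/s), Cove→Machine M4 (2050 ops/s), Summit→Machine M2 (1985 ops/s) — total 2298+1020+1855+2050+1985 = 9208 ops/s.
Max-entry greedy (repeatedly take the single best remaining cell) gives 9065 ops/s, worse by 143.
Next-best assignment: Juno→Machine M3, Iris→Machine M5, Kestrel→Machine M1, Cove→Machine M4, Summit→Machine M2 = 9065 ops/s.
Every other assignment is strictly worse.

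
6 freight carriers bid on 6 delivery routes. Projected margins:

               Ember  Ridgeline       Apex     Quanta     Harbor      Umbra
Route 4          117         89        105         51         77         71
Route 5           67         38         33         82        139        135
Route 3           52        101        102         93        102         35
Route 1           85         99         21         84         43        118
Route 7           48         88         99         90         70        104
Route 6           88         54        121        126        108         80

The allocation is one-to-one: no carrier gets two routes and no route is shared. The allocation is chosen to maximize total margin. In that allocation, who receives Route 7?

Treat this as an assignment problem: match each carrier to one route.
Optimal: Ember→Route 4 ($117k), Ridgeline→Route 3 ($101k), Apex→Route 7 ($99k), Quanta→Route 6 ($126k), Harbor→Route 5 ($139k), Umbra→Route 1 ($118k) — total 117+101+99+126+139+118 = $700k.
Max-entry greedy (repeatedly take the single best remaining cell) gives $690k, worse by 10.
Next-best assignment: Ember→Route 4, Ridgeline→Route 7, Apex→Route 3, Quanta→Route 6, Harbor→Route 5, Umbra→Route 1 = $690k.
Swapping Quanta↔Apex (Quanta→Route 7 $90k, Apex→Route 6 $121k) loses 14.
No other one-to-one assignment exceeds $700k.
Apex's own top route is Route 6 ($121k), but forcing Apex→Route 6 and reassigning the rest optimally gives only $686k — worse by 14.

Apex receives Route 7.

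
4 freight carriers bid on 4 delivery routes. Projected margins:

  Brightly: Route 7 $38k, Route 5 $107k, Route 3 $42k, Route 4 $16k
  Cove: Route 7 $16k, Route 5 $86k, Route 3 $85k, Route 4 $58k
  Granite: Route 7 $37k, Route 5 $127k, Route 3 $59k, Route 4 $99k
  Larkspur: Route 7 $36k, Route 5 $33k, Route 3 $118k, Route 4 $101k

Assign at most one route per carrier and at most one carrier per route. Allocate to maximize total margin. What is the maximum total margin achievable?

Maximum total: $351k

Optimal: Brightly→Route 7 ($38k), Cove→Route 3 ($85k), Granite→Route 5 ($127k), Larkspur→Route 4 ($101k) — total 38+85+127+101 = $351k.
Max-entry greedy (repeatedly take the single best remaining cell) gives $341k, worse by 10.
Every other assignment is strictly worse.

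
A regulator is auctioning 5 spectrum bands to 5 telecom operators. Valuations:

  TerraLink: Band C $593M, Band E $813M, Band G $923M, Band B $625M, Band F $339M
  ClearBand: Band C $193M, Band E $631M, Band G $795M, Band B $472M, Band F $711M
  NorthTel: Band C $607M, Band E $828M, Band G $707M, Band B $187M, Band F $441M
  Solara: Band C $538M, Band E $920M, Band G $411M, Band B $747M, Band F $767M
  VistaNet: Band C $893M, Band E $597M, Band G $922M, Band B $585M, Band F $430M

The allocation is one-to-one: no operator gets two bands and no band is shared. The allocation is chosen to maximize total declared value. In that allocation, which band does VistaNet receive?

Optimal: TerraLink→Band G ($923M), ClearBand→Band F ($711M), NorthTel→Band E ($828M), Solara→Band B ($747M), VistaNet→Band C ($893M) — total 923+711+828+747+893 = $4102M.
Column-greedy (each band in turn goes to its best remaining operator) gives $3649M, worse by 453.
Swapping NorthTel↔TerraLink (NorthTel→Band G $707M, TerraLink→Band E $813M) loses 231.
Every other assignment is strictly worse.
VistaNet's own top band is Band G ($922M), but forcing VistaNet→Band G and reassigning the rest optimally gives only $3801M — worse by 301.

VistaNet receives Band C.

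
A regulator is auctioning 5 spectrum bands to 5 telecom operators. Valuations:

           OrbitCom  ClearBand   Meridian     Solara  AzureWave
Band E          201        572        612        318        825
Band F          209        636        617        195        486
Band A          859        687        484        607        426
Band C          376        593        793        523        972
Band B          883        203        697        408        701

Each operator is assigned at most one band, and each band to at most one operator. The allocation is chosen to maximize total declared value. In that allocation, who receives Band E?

AzureWave receives Band E.

Optimal: OrbitCom→Band B ($883M), ClearBand→Band F ($636M), Meridian→Band C ($793M), Solara→Band A ($607M), AzureWave→Band E ($825M) — total 883+636+793+607+825 = $3744M.
Max-entry greedy (repeatedly take the single best remaining cell) gives $3477M, worse by 267.
Swapping AzureWave↔Solara (AzureWave→Band A $426M, Solara→Band E $318M) loses 688.
No other one-to-one assignment exceeds $3744M.
AzureWave's own top band is Band C ($972M), but forcing AzureWave→Band C and reassigning the rest optimally gives only $3710M — worse by 34.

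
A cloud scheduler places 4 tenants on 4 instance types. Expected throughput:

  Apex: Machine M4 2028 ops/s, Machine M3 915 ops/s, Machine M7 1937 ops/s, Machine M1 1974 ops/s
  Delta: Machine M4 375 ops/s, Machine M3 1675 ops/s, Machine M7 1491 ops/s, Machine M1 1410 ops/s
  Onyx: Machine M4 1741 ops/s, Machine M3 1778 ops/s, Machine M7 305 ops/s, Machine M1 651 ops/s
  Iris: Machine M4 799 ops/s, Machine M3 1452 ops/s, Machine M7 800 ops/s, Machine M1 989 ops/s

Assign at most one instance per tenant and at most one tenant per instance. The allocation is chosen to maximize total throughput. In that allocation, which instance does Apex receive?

Apex receives Machine M1.

This is the linear assignment problem.
Optimal: Apex→Machine M1 (1974 ops/s), Delta→Machine M7 (1491 ops/s), Onyx→Machine M4 (1741 ops/s), Iris→Machine M3 (1452 ops/s) — total 1974+1491+1741+1452 = 6658 ops/s.
Max-entry greedy (repeatedly take the single best remaining cell) gives 6286 ops/s, worse by 372.
No other one-to-one assignment exceeds 6658 ops/s.
Apex's own top instance is Machine M4 (2028 ops/s), but forcing Apex→Machine M4 and reassigning the rest optimally gives only 6286 ops/s — worse by 372.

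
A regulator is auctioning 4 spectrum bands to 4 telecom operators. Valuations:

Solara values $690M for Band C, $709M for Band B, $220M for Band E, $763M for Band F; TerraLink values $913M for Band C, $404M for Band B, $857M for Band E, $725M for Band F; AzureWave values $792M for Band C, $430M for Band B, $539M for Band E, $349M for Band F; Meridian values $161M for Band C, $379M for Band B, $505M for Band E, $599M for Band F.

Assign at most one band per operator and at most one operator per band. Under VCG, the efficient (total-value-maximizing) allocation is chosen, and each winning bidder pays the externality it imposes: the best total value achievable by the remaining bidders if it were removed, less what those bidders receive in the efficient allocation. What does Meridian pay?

Efficient allocation: Solara→Band B ($709M), TerraLink→Band E ($857M), AzureWave→Band C ($792M), Meridian→Band F ($599M); total welfare W = $2957M.
Meridian receives Band F at value $599M, so the others get W − 599 = $2358M.
Without Meridian: best allocation of the remaining 3 bidders over all 4 bands is Solara→Band F ($763M), TerraLink→Band E ($857M), AzureWave→Band C ($792M), total $2412M.
VCG payment = (others' best without Meridian) − (others' welfare with Meridian) = 2412 − 2358 = $54M.

Meridian pays $54M.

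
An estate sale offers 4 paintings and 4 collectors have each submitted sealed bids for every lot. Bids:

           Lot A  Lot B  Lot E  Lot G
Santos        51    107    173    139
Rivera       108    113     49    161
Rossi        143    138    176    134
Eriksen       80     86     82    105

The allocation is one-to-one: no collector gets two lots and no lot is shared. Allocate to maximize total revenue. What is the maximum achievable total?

Maximum total: $563

Optimal: Santos→Lot E ($173), Rivera→Lot G ($161), Rossi→Lot A ($143), Eriksen→Lot B ($86) — total 173+161+143+86 = $563.
Column-greedy (each lot in turn goes to its best remaining collector) gives $534, worse by 29.
Next-best assignment: Santos→Lot E, Rivera→Lot G, Rossi→Lot B, Eriksen→Lot A = $552.
No other one-to-one assignment exceeds $563.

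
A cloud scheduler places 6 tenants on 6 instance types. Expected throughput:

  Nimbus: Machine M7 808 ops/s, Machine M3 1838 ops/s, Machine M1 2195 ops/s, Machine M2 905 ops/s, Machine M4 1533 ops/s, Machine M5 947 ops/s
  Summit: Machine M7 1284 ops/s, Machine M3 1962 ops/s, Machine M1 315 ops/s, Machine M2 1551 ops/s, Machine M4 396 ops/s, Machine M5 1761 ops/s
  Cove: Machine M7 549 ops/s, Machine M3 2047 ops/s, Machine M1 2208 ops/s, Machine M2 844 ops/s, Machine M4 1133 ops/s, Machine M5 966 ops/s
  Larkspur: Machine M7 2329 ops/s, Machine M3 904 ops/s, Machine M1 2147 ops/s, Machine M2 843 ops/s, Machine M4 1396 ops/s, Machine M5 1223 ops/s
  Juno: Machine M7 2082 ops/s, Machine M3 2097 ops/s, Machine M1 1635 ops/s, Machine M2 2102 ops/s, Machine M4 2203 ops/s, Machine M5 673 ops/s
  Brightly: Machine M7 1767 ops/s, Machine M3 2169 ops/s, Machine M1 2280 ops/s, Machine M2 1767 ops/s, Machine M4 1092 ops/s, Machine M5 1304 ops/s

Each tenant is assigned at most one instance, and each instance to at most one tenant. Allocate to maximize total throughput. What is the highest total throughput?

Optimal: Nimbus→Machine M1 (2195 ops/s), Summit→Machine M5 (1761 ops/s), Cove→Machine M3 (2047 ops/s), Larkspur→Machine M7 (2329 ops/s), Juno→Machine M4 (2203 ops/s), Brightly→Machine M2 (1767 ops/s) — total 2195+1761+2047+2329+2203+1767 = 12302 ops/s.
Max-entry greedy (repeatedly take the single best remaining cell) gives 11525 ops/s, worse by 777.
Swapping Larkspur↔Juno (Larkspur→Machine M4 1396 ops/s, Juno→Machine M7 2082 ops/s) loses 1054.

Max total: 12302 ops/s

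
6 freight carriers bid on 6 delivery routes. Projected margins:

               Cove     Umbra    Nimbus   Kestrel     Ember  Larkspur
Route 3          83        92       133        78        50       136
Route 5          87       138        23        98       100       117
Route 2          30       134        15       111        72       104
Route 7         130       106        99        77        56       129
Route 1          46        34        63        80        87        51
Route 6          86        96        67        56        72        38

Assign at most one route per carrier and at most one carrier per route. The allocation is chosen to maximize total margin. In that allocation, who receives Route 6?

This is the linear assignment problem.
Optimal: Cove→Route 6 ($86k), Umbra→Route 5 ($138k), Nimbus→Route 3 ($133k), Kestrel→Route 2 ($111k), Ember→Route 1 ($87k), Larkspur→Route 7 ($129k) — total 86+138+133+111+87+129 = $684k.
Row-greedy (each carrier in turn takes its best remaining route) gives $637k, worse by 47.
Swapping Nimbus↔Larkspur (Nimbus→Route 7 $99k, Larkspur→Route 3 $136k) loses 27.
Cove's own top route is Route 7 ($130k), but forcing Cove→Route 7 and reassigning the rest optimally gives only $674k — worse by 10.

Cove receives Route 6.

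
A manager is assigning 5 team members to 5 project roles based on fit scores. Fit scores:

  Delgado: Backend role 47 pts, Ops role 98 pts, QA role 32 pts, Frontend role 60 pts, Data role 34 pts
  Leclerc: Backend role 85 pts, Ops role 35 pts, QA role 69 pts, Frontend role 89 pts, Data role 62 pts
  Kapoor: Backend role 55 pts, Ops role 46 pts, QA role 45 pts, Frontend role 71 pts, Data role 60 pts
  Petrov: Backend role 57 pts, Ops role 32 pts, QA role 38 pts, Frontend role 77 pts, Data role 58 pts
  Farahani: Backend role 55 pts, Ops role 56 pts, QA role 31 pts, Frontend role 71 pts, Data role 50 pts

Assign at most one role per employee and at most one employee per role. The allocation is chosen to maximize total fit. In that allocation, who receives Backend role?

Farahani receives Backend role.

Treat this as an assignment problem: match each employee to one role.
Optimal: Delgado→Ops role (98 pts), Leclerc→QA role (69 pts), Kapoor→Data role (60 pts), Petrov→Frontend role (77 pts), Farahani→Backend role (55 pts) — total 98+69+60+77+55 = 359 pts.
Max-entry greedy (repeatedly take the single best remaining cell) gives 335 pts, worse by 24.
Swapping Leclerc↔Kapoor (Leclerc→Data role 62 pts, Kapoor→QA role 45 pts) loses 22.
Every other assignment is strictly worse.
Farahani's own top role is Frontend role (71 pts), but forcing Farahani→Frontend role and reassigning the rest optimally gives only 357 pts — worse by 2.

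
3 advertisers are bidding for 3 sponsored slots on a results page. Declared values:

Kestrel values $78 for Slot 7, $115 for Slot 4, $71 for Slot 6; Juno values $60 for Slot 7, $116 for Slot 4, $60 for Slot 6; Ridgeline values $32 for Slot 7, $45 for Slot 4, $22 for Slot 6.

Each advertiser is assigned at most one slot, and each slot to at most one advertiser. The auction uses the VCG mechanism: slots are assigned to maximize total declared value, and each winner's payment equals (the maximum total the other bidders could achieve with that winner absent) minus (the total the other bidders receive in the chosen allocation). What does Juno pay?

Efficient allocation: Kestrel→Slot 6 ($71), Juno→Slot 4 ($116), Ridgeline→Slot 7 ($32); total welfare W = $219.
Juno receives Slot 4 at value $116, so the others get W − 116 = $103.
Without Juno: best allocation of the remaining 2 bidders over all 3 slots is Kestrel→Slot 4 ($115), Ridgeline→Slot 7 ($32), total $147.
VCG payment = (others' best without Juno) − (others' welfare with Juno) = 147 − 103 = $44.

Juno pays $44.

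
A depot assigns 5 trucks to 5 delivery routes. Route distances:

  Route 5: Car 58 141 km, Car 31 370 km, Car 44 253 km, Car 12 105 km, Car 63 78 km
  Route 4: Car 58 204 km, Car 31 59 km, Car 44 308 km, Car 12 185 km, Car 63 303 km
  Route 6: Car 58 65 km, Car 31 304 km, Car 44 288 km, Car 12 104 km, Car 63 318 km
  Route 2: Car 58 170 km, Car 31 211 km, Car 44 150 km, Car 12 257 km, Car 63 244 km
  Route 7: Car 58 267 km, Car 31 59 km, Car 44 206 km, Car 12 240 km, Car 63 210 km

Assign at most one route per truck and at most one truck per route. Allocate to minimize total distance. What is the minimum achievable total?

Treat this as an assignment problem: match each truck to one route.
Optimal: Car 58→Route 6 (65 km), Car 31→Route 7 (59 km), Car 44→Route 2 (150 km), Car 12→Route 4 (185 km), Car 63→Route 5 (78 km) — total 65+59+150+185+78 = 537 km.
Min-entry greedy (repeatedly take the single cheapest remaining cell) gives 592 km, worse by 55.
Swapping Car 63↔Car 31 (Car 63→Route 7 210 km, Car 31→Route 5 370 km) adds 443.

Min total: 537 km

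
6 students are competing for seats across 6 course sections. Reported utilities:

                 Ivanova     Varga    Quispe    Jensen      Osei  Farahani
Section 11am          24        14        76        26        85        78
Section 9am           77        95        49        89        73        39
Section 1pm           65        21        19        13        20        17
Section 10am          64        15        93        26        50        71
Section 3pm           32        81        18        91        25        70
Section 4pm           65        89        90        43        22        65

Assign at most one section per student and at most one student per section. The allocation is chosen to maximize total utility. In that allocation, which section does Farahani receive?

Optimal: Ivanova→Section 1pm (65 points), Varga→Section 9am (95 points), Quispe→Section 4pm (90 points), Jensen→Section 3pm (91 points), Osei→Section 11am (85 points), Farahani→Section 10am (71 points) — total 65+95+90+91+85+71 = 497 points.
Max-entry greedy (repeatedly take the single best remaining cell) gives 494 points, worse by 3.
Next-best assignment: Ivanova→Section 1pm, Varga→Section 9am, Quispe→Section 10am, Jensen→Section 3pm, Osei→Section 11am, Farahani→Section 4pm = 494 points.
Swapping Farahani↔Quispe (Farahani→Section 4pm 65 points, Quispe→Section 10am 93 points) loses 3.
No other one-to-one assignment exceeds 497 points.
Farahani's own top section is Section 11am (78 points), but forcing Farahani→Section 11am and reassigning the rest optimally gives only 489 points — worse by 8.

Farahani receives Section 10am.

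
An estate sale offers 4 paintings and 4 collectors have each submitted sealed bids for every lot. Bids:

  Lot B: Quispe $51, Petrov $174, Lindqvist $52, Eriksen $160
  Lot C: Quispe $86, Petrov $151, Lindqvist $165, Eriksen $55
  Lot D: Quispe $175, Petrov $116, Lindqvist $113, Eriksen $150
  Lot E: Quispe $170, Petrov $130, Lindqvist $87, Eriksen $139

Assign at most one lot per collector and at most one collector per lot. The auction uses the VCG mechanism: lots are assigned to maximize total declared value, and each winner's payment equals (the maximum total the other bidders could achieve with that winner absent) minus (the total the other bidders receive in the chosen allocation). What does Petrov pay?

Efficient allocation: Quispe→Lot E ($170), Petrov→Lot B ($174), Lindqvist→Lot C ($165), Eriksen→Lot D ($150); total welfare W = $659.
Petrov receives Lot B at value $174, so the others get W − 174 = $485.
Without Petrov: best allocation of the remaining 3 bidders over all 4 lots is Quispe→Lot D ($175), Lindqvist→Lot C ($165), Eriksen→Lot B ($160), total $500.
VCG payment = (others' best without Petrov) − (others' welfare with Petrov) = 500 − 485 = $15.

Petrov pays $15.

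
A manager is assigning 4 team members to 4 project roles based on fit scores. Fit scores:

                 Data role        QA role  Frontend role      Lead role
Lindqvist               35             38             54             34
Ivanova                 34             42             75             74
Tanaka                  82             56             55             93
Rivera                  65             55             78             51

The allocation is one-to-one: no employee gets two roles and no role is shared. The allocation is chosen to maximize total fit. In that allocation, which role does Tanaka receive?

Tanaka receives Data role.

Optimal: Lindqvist→QA role (38 pts), Ivanova→Lead role (74 pts), Tanaka→Data role (82 pts), Rivera→Frontend role (78 pts) — total 38+74+82+78 = 272 pts.
Checked against all permutations: 272 pts is optimal.
Tanaka's own top role is Lead role (93 pts), but forcing Tanaka→Lead role and reassigning the rest optimally gives only 271 pts — worse by 1.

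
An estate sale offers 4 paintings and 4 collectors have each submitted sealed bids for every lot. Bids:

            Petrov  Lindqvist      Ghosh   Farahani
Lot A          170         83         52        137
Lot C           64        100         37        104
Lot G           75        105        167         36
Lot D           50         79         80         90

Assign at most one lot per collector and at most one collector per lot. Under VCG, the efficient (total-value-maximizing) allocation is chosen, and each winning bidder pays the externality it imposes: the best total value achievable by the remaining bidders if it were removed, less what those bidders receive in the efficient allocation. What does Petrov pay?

Efficient allocation: Petrov→Lot A ($170), Lindqvist→Lot C ($100), Ghosh→Lot G ($167), Farahani→Lot D ($90); total welfare W = $527.
Petrov receives Lot A at value $170, so the others get W − 170 = $357.
Without Petrov: best allocation of the remaining 3 bidders over all 4 lots is Lindqvist→Lot C ($100), Ghosh→Lot G ($167), Farahani→Lot A ($137), total $404.
VCG payment = (others' best without Petrov) − (others' welfare with Petrov) = 404 − 357 = $47.

Petrov pays $47.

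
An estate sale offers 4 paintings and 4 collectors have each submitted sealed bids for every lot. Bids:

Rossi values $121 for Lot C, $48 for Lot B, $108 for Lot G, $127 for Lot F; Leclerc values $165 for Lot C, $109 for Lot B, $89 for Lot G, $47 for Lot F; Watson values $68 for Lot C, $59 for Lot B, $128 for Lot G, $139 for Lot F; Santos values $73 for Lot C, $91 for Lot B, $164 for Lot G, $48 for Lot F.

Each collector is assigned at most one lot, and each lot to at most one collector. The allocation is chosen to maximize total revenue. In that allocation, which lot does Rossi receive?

Rossi receives Lot C.

Treat this as an assignment problem: match each collector to one lot.
Optimal: Rossi→Lot C ($121), Leclerc→Lot B ($109), Watson→Lot F ($139), Santos→Lot G ($164) — total 121+109+139+164 = $533.
Row-greedy (each collector in turn takes its best remaining lot) gives $511, worse by 22.
Rossi's own top lot is Lot F ($127), but forcing Rossi→Lot F and reassigning the rest optimally gives only $515 — worse by 18.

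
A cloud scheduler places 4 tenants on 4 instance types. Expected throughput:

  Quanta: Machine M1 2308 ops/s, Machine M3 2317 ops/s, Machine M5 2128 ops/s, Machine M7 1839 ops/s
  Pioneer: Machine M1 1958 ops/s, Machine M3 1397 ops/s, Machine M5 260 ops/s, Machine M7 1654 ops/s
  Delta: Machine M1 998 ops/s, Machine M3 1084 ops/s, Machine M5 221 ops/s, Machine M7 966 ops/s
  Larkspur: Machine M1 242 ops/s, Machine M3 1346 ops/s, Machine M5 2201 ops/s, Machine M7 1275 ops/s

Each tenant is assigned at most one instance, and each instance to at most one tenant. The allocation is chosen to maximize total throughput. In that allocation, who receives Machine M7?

Delta receives Machine M7.

Optimal: Quanta→Machine M3 (2317 ops/s), Pioneer→Machine M1 (1958 ops/s), Delta→Machine M7 (966 ops/s), Larkspur→Machine M5 (2201 ops/s) — total 2317+1958+966+2201 = 7442 ops/s.
Column-greedy (each instance in turn goes to its best remaining tenant) gives 6872 ops/s, worse by 570.
Checked against all permutations: 7442 ops/s is optimal.
Delta's own top instance is Machine M3 (1084 ops/s), but forcing Delta→Machine M3 and reassigning the rest optimally gives only 7247 ops/s — worse by 195.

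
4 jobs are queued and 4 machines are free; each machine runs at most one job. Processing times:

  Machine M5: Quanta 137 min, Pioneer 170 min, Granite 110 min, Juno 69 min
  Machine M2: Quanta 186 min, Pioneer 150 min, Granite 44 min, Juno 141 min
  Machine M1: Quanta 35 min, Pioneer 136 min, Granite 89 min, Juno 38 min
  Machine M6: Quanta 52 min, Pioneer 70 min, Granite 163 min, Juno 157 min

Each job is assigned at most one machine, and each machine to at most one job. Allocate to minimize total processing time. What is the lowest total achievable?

This is a one-to-one assignment (minimum-cost bipartite matching).
Optimal: Quanta→Machine M1 (35 min), Pioneer→Machine M6 (70 min), Granite→Machine M2 (44 min), Juno→Machine M5 (69 min) — total 35+70+44+69 = 218 min.
Next-best assignment: Quanta→Machine M5, Pioneer→Machine M6, Granite→Machine M2, Juno→Machine M1 = 289 min.
Swapping Granite↔Quanta (Granite→Machine M1 89 min, Quanta→Machine M2 186 min) adds 196.
Every other assignment is strictly worse.

Min total: 218 min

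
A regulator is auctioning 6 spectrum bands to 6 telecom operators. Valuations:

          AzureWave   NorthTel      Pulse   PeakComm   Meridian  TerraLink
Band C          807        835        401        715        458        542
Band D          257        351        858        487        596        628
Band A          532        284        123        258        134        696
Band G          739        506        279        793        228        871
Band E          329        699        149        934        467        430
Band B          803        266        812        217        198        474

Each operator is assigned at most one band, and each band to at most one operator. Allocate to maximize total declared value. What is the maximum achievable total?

Max total: $4612M

Treat this as an assignment problem: match each operator to one band.
Optimal: AzureWave→Band G ($739M), NorthTel→Band C ($835M), Pulse→Band B ($812M), PeakComm→Band E ($934M), Meridian→Band D ($596M), TerraLink→Band A ($696M) — total 739+835+812+934+596+696 = $4612M.
Row-greedy (each operator in turn takes its best remaining band) gives $4051M, worse by 561.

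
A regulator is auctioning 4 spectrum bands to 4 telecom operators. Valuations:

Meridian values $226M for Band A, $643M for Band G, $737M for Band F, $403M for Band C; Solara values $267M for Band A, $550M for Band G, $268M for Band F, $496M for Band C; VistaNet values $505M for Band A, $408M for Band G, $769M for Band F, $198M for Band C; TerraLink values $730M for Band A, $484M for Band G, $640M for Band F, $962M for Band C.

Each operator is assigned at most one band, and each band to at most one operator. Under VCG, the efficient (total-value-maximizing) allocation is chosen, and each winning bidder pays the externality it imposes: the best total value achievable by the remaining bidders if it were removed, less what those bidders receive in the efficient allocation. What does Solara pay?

Efficient allocation: Meridian→Band F ($737M), Solara→Band G ($550M), VistaNet→Band A ($505M), TerraLink→Band C ($962M); total welfare W = $2754M.
Solara receives Band G at value $550M, so the others get W − 550 = $2204M.
Without Solara: best allocation of the remaining 3 bidders over all 4 bands is Meridian→Band G ($643M), VistaNet→Band F ($769M), TerraLink→Band C ($962M), total $2374M.
VCG payment = (others' best without Solara) − (others' welfare with Solara) = 2374 − 2204 = $170M.

Solara pays $170M.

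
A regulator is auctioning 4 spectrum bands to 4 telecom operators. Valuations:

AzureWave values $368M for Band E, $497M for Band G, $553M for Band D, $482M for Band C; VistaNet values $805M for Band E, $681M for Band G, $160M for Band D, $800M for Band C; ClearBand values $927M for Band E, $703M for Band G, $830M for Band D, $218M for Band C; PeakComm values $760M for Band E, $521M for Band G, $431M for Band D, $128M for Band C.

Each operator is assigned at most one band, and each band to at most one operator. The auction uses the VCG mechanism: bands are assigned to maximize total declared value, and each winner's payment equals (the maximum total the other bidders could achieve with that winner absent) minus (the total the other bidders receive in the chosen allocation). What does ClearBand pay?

ClearBand pays $56M.

Efficient allocation: AzureWave→Band G ($497M), VistaNet→Band C ($800M), ClearBand→Band D ($830M), PeakComm→Band E ($760M); total welfare W = $2887M.
ClearBand receives Band D at value $830M, so the others get W − 830 = $2057M.
Without ClearBand: best allocation of the remaining 3 bidders over all 4 bands is AzureWave→Band D ($553M), VistaNet→Band C ($800M), PeakComm→Band E ($760M), total $2113M.
VCG payment = (others' best without ClearBand) − (others' welfare with ClearBand) = 2113 − 2057 = $56M.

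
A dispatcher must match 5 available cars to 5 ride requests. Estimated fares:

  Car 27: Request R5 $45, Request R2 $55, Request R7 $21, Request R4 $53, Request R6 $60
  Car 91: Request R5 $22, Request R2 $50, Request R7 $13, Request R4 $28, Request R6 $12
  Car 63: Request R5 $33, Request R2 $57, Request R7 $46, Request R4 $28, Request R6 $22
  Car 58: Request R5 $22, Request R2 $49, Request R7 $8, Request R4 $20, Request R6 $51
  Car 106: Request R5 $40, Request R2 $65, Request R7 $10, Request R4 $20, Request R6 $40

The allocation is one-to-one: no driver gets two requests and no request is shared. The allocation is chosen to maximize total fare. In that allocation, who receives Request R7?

Optimal: Car 27→Request R4 ($53), Car 91→Request R2 ($50), Car 63→Request R7 ($46), Car 58→Request R6 ($51), Car 106→Request R5 ($40) — total 53+50+46+51+40 = $240.
Column-greedy (each request in turn goes to its best remaining driver) gives $235, worse by 5.
Car 63's own top request is Request R2 ($57), but forcing Car 63→Request R2 and reassigning the rest optimally gives only $214 — worse by 26.

Car 63 receives Request R7.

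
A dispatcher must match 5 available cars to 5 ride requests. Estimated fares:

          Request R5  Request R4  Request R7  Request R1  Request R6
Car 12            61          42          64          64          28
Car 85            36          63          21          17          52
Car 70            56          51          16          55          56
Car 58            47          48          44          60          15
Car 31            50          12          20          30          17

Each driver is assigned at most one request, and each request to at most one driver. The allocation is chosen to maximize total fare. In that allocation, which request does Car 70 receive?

Optimal: Car 12→Request R7 ($64), Car 85→Request R4 ($63), Car 70→Request R6 ($56), Car 58→Request R1 ($60), Car 31→Request R5 ($50) — total 64+63+56+60+50 = $293.
Max-entry greedy (repeatedly take the single best remaining cell) gives $260, worse by 33.
Car 70's own top request is Request R5 ($56), but forcing Car 70→Request R5 and reassigning the rest optimally gives only $260 — worse by 33.

Car 70 receives Request R6.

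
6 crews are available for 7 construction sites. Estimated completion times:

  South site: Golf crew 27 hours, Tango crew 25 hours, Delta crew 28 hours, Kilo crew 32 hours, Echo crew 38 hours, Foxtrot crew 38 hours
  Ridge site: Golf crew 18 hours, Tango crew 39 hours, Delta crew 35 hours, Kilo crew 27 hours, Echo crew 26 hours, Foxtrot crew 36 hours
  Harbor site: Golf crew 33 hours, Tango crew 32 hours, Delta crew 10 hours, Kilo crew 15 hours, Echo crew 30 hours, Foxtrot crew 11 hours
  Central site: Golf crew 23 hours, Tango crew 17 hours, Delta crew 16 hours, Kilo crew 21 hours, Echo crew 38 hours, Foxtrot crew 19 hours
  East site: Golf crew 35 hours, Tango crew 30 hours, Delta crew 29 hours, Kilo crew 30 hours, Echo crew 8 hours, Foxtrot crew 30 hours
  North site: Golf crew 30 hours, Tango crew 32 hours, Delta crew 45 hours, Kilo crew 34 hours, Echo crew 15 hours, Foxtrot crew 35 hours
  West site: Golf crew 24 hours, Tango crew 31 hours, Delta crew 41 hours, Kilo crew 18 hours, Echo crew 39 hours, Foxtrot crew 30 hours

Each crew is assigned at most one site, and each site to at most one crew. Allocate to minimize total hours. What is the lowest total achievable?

Optimal: Golf crew→Ridge site (18 hours), Tango crew→South site (25 hours), Delta crew→Central site (16 hours), Kilo crew→West site (18 hours), Echo crew→East site (8 hours), Foxtrot crew→Harbor site (11 hours) — total 18+25+16+18+8+11 = 96 hours.
Min-entry greedy (repeatedly take the single cheapest remaining cell) gives 106 hours, worse by 10.
Next-best assignment: Golf crew→Ridge site, Tango crew→South site, Delta crew→Harbor site, Kilo crew→West site, Echo crew→East site, Foxtrot crew→Central site = 98 hours.
No other one-to-one assignment undercuts 96 hours.

Minimum total: 96 hours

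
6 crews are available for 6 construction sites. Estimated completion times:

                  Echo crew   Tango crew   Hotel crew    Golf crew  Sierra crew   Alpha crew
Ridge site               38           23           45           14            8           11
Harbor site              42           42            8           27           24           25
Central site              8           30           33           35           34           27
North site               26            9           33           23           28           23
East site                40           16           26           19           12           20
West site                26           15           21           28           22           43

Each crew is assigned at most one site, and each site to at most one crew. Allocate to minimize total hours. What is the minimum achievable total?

Min total: 76 hours

Optimal: Echo crew→Central site (8 hours), Tango crew→North site (9 hours), Hotel crew→Harbor site (8 hours), Golf crew→West site (28 hours), Sierra crew→East site (12 hours), Alpha crew→Ridge site (11 hours) — total 8+9+8+28+12+11 = 76 hours.
Min-entry greedy (repeatedly take the single cheapest remaining cell) gives 95 hours, worse by 19.
Checked against all permutations: 76 hours is optimal.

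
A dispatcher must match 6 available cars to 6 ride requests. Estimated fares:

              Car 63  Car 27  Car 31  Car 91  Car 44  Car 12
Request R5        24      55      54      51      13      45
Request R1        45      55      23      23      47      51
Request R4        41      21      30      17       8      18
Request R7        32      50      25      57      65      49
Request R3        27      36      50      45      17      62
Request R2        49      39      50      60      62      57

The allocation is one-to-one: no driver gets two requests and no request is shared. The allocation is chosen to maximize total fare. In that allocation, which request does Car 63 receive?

Car 63 receives Request R4.

Treat this as an assignment problem: match each driver to one request.
Optimal: Car 63→Request R4 ($41), Car 27→Request R1 ($55), Car 31→Request R5 ($54), Car 91→Request R2 ($60), Car 44→Request R7 ($65), Car 12→Request R3 ($62) — total 41+55+54+60+65+62 = $337.
Row-greedy (each driver in turn takes its best remaining request) gives $276, worse by 61.
Checked against all permutations: $337 is optimal.
Car 63's own top request is Request R2 ($49), but forcing Car 63→Request R2 and reassigning the rest optimally gives only $312 — worse by 25.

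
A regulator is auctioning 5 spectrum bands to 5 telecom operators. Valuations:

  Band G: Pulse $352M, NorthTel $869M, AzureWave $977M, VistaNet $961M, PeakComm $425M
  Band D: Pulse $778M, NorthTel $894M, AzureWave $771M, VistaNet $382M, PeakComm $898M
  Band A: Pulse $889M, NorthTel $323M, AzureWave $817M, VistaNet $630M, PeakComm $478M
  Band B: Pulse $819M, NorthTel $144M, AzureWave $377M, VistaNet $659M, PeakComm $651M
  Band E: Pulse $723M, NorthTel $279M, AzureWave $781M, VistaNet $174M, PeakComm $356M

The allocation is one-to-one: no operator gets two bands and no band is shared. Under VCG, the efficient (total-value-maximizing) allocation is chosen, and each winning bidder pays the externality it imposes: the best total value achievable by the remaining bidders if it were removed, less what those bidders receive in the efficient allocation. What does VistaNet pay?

VistaNet pays $222M.

Efficient allocation: Pulse→Band A ($889M), NorthTel→Band D ($894M), AzureWave→Band E ($781M), VistaNet→Band G ($961M), PeakComm→Band B ($651M); total welfare W = $4176M.
VistaNet receives Band G at value $961M, so the others get W − 961 = $3215M.
Without VistaNet: best allocation of the remaining 4 bidders over all 5 bands is Pulse→Band A ($889M), NorthTel→Band G ($869M), AzureWave→Band E ($781M), PeakComm→Band D ($898M), total $3437M.
VCG payment = (others' best without VistaNet) − (others' welfare with VistaNet) = 3437 − 3215 = $222M.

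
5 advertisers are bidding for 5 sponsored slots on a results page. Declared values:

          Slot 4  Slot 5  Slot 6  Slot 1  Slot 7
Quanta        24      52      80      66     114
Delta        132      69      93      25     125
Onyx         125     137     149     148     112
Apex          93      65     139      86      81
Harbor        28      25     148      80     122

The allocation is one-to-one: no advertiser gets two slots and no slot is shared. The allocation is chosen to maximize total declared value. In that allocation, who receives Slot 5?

Optimal: Quanta→Slot 7 ($114), Delta→Slot 4 ($132), Onyx→Slot 5 ($137), Apex→Slot 1 ($86), Harbor→Slot 6 ($148) — total 114+132+137+86+148 = $617.
Max-entry greedy (repeatedly take the single best remaining cell) gives $541, worse by 76.
Next-best assignment: Quanta→Slot 7, Delta→Slot 4, Onyx→Slot 1, Apex→Slot 5, Harbor→Slot 6 = $607.
Onyx's own top slot is Slot 6 ($149), but forcing Onyx→Slot 6 and reassigning the rest optimally gives only $541 — worse by 76.

Onyx receives Slot 5.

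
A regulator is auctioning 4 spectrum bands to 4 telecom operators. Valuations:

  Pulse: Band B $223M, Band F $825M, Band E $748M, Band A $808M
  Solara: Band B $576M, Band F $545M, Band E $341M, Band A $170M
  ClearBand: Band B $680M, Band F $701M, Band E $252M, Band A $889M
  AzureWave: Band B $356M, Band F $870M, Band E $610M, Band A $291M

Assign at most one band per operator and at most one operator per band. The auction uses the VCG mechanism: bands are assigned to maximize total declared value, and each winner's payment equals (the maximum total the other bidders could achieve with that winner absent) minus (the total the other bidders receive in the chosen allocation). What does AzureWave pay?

AzureWave pays $77M.

Efficient allocation: Pulse→Band E ($748M), Solara→Band B ($576M), ClearBand→Band A ($889M), AzureWave→Band F ($870M); total welfare W = $3083M.
AzureWave receives Band F at value $870M, so the others get W − 870 = $2213M.
Without AzureWave: best allocation of the remaining 3 bidders over all 4 bands is Pulse→Band F ($825M), Solara→Band B ($576M), ClearBand→Band A ($889M), total $2290M.
VCG payment = (others' best without AzureWave) − (others' welfare with AzureWave) = 2290 − 2213 = $77M.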